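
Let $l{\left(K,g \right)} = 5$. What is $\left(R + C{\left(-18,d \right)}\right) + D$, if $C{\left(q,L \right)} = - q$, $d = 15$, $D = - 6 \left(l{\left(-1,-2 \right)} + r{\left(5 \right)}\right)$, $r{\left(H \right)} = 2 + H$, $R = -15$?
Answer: $-69$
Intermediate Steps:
$D = -72$ ($D = - 6 \left(5 + \left(2 + 5\right)\right) = - 6 \left(5 + 7\right) = \left(-6\right) 12 = -72$)
$\left(R + C{\left(-18,d \right)}\right) + D = \left(-15 - -18\right) - 72 = \left(-15 + 18\right) - 72 = 3 - 72 = -69$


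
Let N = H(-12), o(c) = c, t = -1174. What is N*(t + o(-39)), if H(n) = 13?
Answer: -15769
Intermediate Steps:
N = 13
N*(t + o(-39)) = 13*(-1174 - 39) = 13*(-1213) = -15769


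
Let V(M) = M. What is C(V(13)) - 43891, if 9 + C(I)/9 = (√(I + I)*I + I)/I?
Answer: -43963 + 9*√26 ≈ -43917.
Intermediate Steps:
C(I) = -81 + 9*(I + √2*I^(3/2))/I (C(I) = -81 + 9*((√(I + I)*I + I)/I) = -81 + 9*((√(2*I)*I + I)/I) = -81 + 9*(((√2*√I)*I + I)/I) = -81 + 9*((√2*I^(3/2) + I)/I) = -81 + 9*((I + √2*I^(3/2))/I) = -81 + 9*(I + √2*I^(3/2))/I)
C(V(13)) - 43891 = (-72 + 9*√2*√13) - 43891 = (-72 + 9*√26) - 43891 = -43963 + 9*√26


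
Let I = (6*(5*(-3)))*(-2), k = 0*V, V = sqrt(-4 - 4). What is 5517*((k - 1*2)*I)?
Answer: -1986120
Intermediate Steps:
V = 2*I*sqrt(2) (V = sqrt(-8) = 2*I*sqrt(2) ≈ 2.8284*I)
k = 0 (k = 0*(2*I*sqrt(2)) = 0)
I = 180 (I = (6*(-15))*(-2) = -90*(-2) = 180)
5517*((k - 1*2)*I) = 5517*((0 - 1*2)*180) = 5517*((0 - 2)*180) = 5517*(-2*180) = 5517*(-360) = -1986120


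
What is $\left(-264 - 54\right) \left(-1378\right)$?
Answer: $438204$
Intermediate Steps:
$\left(-264 - 54\right) \left(-1378\right) = \left(-318\right) \left(-1378\right) = 438204$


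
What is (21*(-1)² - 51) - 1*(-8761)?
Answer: 8731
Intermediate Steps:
(21*(-1)² - 51) - 1*(-8761) = (21*1 - 51) + 8761 = (21 - 51) + 8761 = -30 + 8761 = 8731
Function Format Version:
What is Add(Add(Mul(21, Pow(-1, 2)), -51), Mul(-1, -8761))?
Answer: 8731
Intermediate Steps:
Add(Add(Mul(21, Pow(-1, 2)), -51), Mul(-1, -8761)) = Add(Add(Mul(21, 1), -51), 8761) = Add(Add(21, -51), 8761) = Add(-30, 8761) = 8731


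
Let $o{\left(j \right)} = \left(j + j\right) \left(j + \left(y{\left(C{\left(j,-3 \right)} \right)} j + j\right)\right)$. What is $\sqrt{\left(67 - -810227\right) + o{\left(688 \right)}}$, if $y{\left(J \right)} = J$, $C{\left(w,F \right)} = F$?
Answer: $i \sqrt{136394} \approx 369.32 i$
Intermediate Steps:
$o{\left(j \right)} = - 2 j^{2}$ ($o{\left(j \right)} = \left(j + j\right) \left(j + \left(- 3 j + j\right)\right) = 2 j \left(j - 2 j\right) = 2 j \left(- j\right) = - 2 j^{2}$)
$\sqrt{\left(67 - -810227\right) + o{\left(688 \right)}} = \sqrt{\left(67 - -810227\right) - 2 \cdot 688^{2}} = \sqrt{\left(67 + 810227\right) - 946688} = \sqrt{810294 - 946688} = \sqrt{-136394} = i \sqrt{136394}$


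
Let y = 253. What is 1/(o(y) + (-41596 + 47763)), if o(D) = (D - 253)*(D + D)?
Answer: 1/6167 ≈ 0.00016215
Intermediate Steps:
o(D) = 2*D*(-253 + D) (o(D) = (-253 + D)*(2*D) = 2*D*(-253 + D))
1/(o(y) + (-41596 + 47763)) = 1/(2*253*(-253 + 253) + (-41596 + 47763)) = 1/(2*253*0 + 6167) = 1/(0 + 6167) = 1/6167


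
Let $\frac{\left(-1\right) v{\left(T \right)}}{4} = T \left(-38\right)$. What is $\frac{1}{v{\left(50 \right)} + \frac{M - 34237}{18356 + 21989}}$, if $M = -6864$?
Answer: $\frac{40345}{306580899} \approx 0.0001316$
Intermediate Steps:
$v{\left(T \right)} = 152 T$ ($v{\left(T \right)} = - 4 T \left(-38\right) = - 4 \left(- 38 T\right) = 152 T$)
$\frac{1}{v{\left(50 \right)} + \frac{M - 34237}{18356 + 21989}} = \frac{1}{152 \cdot 50 + \frac{-6864 - 34237}{18356 + 21989}} = \frac{1}{7600 - \frac{41101}{40345}} = \frac{1}{\frac{306580899}{40345}} = \frac{40345}{306580899}$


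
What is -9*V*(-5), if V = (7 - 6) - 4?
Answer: -135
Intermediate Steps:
V = -3 (V = 1 - 4 = -3)
-9*V*(-5) = -9*(-3)*(-5) = 27*(-5) = -135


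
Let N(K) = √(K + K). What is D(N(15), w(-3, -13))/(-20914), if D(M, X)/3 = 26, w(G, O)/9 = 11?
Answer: -39/10457 ≈ -0.0037296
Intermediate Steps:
w(G, O) = 99 (w(G, O) = 9*11 = 99)
N(K) = √2*√K (N(K) = √(2*K) = √2*√K)
D(M, X) = 78 (D(M, X) = 3*26 = 78)
D(N(15), w(-3, -13))/(-20914) = 78/(-20914) = 78*(-1/20914) = -39/10457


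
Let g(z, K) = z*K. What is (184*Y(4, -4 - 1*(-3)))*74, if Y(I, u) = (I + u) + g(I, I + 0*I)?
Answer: 258704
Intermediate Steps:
g(z, K) = K*z
Y(I, u) = I + u + I² (Y(I, u) = (I + u) + (I + 0*I)*I = (I + u) + (I + 0)*I = (I + u) + I*I = (I + u) + I² = I + u + I²)
(184*Y(4, -4 - 1*(-3)))*74 = (184*(4 + (-4 - 1*(-3)) + 4²))*74 = (184*(4 + (-4 + 3) + 16))*74 = (184*(4 - 1 + 16))*74 = (184*19)*74 = 3496*74 = 258704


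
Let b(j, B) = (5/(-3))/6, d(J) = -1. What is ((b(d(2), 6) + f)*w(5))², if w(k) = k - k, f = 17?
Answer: 0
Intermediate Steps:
w(k) = 0
b(j, B) = -5/18 (b(j, B) = (5*(-⅓))*(⅙) = -5/3*⅙ = -5/18)
((b(d(2), 6) + f)*w(5))² = ((-5/18 + 17)*0)² = ((301/18)*0)² = 0² = 0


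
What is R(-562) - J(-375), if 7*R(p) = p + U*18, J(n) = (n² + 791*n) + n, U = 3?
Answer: 1094117/7 ≈ 1.5630e+5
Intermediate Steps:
J(n) = n² + 792*n
R(p) = 54/7 + p/7 (R(p) = (p + 3*18)/7 = (p + 54)/7 = (54 + p)/7 = 54/7 + p/7)
R(-562) - J(-375) = (54/7 + (⅐)*(-562)) - (-375)*(792 - 375) = (54/7 - 562/7) - (-375)*417 = -508/7 - 1*(-156375) = -508/7 + 156375 = 1094117/7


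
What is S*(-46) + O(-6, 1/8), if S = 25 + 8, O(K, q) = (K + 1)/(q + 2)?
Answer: -25846/17 ≈ -1520.4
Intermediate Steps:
O(K, q) = (1 + K)/(2 + q)
S = 33
S*(-46) + O(-6, 1/8) = 33*(-46) + (1 - 6)/(2 + 1/8) = -1518 - 5/(2 + ⅛) = -1518 - 5/(17/8) = -1518 + (8/17)*(-5) = -1518 - 40/17 = -25846/17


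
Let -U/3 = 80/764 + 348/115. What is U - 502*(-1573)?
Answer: 17344368086/21965 ≈ 7.8964e+5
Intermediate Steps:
U = -206304/21965 (U = -3*(80/764 + 348/115) = -3*(80*(1/764) + 348*(1/115)) = -3*(20/191 + 348/115) = -3*68768/21965 = -206304/21965 ≈ -9.3924)
U - 502*(-1573) = -206304/21965 - 502*(-1573) = -206304/21965 + 789646 = 17344368086/21965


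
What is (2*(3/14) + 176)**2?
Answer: 1525225/49 ≈ 31127.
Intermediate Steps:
(2*(3/14) + 176)**2 = (3/7 + 176)**2 = (1235/7)**2 = 1525225/49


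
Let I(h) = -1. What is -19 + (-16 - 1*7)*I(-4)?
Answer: 4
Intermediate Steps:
-19 + (-16 - 1*7)*I(-4) = -19 + (-16 - 1*7)*(-1) = -19 + (-16 - 7)*(-1) = -19 - 23*(-1) = -19 + 23 = 4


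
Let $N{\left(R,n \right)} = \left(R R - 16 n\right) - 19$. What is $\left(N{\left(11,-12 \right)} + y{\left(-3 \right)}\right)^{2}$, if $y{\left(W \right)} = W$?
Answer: $84681$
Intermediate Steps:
$N{\left(R,n \right)} = -19 + R^{2} - 16 n$ ($N{\left(R,n \right)} = \left(R^{2} - 16 n\right) - 19 = -19 + R^{2} - 16 n$)
$\left(N{\left(11,-12 \right)} + y{\left(-3 \right)}\right)^{2} = \left(\left(-19 + 11^{2} - -192\right) - 3\right)^{2} = \left(\left(-19 + 121 + 192\right) - 3\right)^{2} = \left(294 - 3\right)^{2} = 291^{2} = 84681$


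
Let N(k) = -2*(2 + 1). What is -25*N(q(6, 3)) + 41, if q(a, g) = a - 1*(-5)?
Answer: 191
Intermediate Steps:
q(a, g) = 5 + a (q(a, g) = a + 5 = 5 + a)
N(k) = -6 (N(k) = -2*3 = -6)
-25*N(q(6, 3)) + 41 = -25*(-6) + 41 = 150 + 41 = 191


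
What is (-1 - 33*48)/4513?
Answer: -1585/4513 ≈ -0.35121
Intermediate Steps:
(-1 - 33*48)/4513 = (-1 - 1584)*(1/4513) = -1585*1/4513 = -1585/4513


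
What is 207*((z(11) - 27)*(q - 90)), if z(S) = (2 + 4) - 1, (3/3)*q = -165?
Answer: 1161270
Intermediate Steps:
q = -165
z(S) = 5 (z(S) = 6 - 1 = 5)
207*((z(11) - 27)*(q - 90)) = 207*((5 - 27)*(-165 - 90)) = 207*(-22*(-255)) = 207*5610 = 1161270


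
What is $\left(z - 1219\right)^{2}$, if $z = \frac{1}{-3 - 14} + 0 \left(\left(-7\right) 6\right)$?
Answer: $\frac{429484176}{289} \approx 1.4861 \cdot 10^{6}$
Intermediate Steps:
$z = - \frac{1}{17}$ ($z = \frac{1}{-17} + 0 \left(-42\right) = - \frac{1}{17} + 0 = - \frac{1}{17} \approx -0.058824$)
$\left(z - 1219\right)^{2} = \left(- \frac{1}{17} - 1219\right)^{2} = \left(- \frac{20724}{17}\right)^{2} = \frac{429484176}{289}$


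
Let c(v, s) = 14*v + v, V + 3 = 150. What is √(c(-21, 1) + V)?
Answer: 2*I*√42 ≈ 12.961*I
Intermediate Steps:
V = 147 (V = -3 + 150 = 147)
c(v, s) = 15*v
√(c(-21, 1) + V) = √(15*(-21) + 147) = √(-315 + 147) = √(-168) = 2*I*√42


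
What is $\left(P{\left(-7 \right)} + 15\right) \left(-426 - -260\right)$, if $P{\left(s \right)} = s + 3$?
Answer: $-1826$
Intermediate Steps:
$P{\left(s \right)} = 3 + s$
$\left(P{\left(-7 \right)} + 15\right) \left(-426 - -260\right) = \left(\left(3 - 7\right) + 15\right) \left(-426 - -260\right) = \left(-4 + 15\right) \left(-426 + 260\right) = 11 \left(-166\right) = -1826$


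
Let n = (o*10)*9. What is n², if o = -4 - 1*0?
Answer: 129600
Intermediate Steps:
o = -4 (o = -4 + 0 = -4)
n = -360 (n = -4*10*9 = -40*9 = -360)
n² = (-360)² = 129600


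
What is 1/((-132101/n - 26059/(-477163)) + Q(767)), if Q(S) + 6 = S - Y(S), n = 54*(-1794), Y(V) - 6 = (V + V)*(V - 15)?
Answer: -46225642788/53289456381161497 ≈ -8.6744e-7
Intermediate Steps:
Y(V) = 6 + 2*V*(-15 + V) (Y(V) = 6 + (V + V)*(V - 15) = 6 + (2*V)*(-15 + V) = 6 + 2*V*(-15 + V))
n = -96876
Q(S) = -12 - 2*S² + 31*S (Q(S) = -6 + (S - (6 - 30*S + 2*S²)) = -6 + (S + (-6 - 2*S² + 30*S)) = -6 + (-6 - 2*S² + 31*S) = -12 - 2*S² + 31*S)
1/((-132101/n - 26059/(-477163)) + Q(767)) = 1/((-132101/(-96876) - 26059/(-477163)) + (-12 - 2*767² + 31*767)) = 1/((-132101*(-1/96876) - 26059*(-1/477163)) + (-12 - 2*588289 + 23777)) = 1/((132101/96876 + 26059/477163) + (-12 - 1176578 + 23777)) = 1/(65558201147/46225642788 - 1152813) = 1/(-53289456381161497/46225642788) = -46225642788/53289456381161497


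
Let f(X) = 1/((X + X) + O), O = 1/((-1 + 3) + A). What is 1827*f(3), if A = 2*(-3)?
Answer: 7308/23 ≈ 317.74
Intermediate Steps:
A = -6
O = -¼ (O = 1/((-1 + 3) - 6) = 1/(2 - 6) = 1/(-4) = -¼ ≈ -0.25000)
f(X) = 1/(-¼ + 2*X) (f(X) = 1/((X + X) - ¼) = 1/(2*X - ¼) = 1/(-¼ + 2*X))
1827*f(3) = 1827*(4/(-1 + 8*3)) = 1827*(4/(-1 + 24)) = 1827*(4/23) = 7308/23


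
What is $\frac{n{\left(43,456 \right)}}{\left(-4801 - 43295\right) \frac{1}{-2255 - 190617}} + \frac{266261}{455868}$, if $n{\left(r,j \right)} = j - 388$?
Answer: $\frac{20804339743}{76129956} \approx 273.27$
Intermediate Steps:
$n{\left(r,j \right)} = -388 + j$
$\frac{n{\left(43,456 \right)}}{\left(-4801 - 43295\right) \frac{1}{-2255 - 190617}} + \frac{266261}{455868} = \frac{-388 + 456}{\left(-4801 - 43295\right) \frac{1}{-2255 - 190617}} + \frac{266261}{455868} = \frac{68}{\left(-48096\right) \frac{1}{-192872}} + 266261 \cdot \frac{1}{455868} = \frac{68}{\left(-48096\right) \left(- \frac{1}{192872}\right)} + \frac{266261}{455868} = \frac{68}{\frac{6012}{24109}} + \frac{266261}{455868} = 68 \cdot \frac{24109}{6012} + \frac{266261}{455868} = \frac{409853}{1503} + \frac{266261}{455868} = \frac{20804339743}{76129956}$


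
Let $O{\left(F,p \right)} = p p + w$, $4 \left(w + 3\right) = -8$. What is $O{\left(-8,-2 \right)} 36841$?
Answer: $-36841$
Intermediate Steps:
$w = -5$ ($w = -3 + \frac{1}{4} \left(-8\right) = -3 - 2 = -5$)
$O{\left(F,p \right)} = -5 + p^{2}$ ($O{\left(F,p \right)} = p p - 5 = p^{2} - 5 = -5 + p^{2}$)
$O{\left(-8,-2 \right)} 36841 = \left(-5 + \left(-2\right)^{2}\right) 36841 = \left(-5 + 4\right) 36841 = \left(-1\right) 36841 = -36841$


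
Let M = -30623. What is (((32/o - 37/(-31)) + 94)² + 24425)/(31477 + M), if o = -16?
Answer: 15909373/410347 ≈ 38.771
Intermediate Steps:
(((32/o - 37/(-31)) + 94)² + 24425)/(31477 + M) = (((32/(-16) - 37/(-31)) + 94)² + 24425)/(31477 - 30623) = (((32*(-1/16) - 37*(-1/31)) + 94)² + 24425)/854 = (((-2 + 37/31) + 94)² + 24425)*(1/854) = ((-25/31 + 94)² + 24425)*(1/854) = ((2889/31)² + 24425)*(1/854) = (8346321/961 + 24425)*(1/854) = (31818746/961)*(1/854) = 15909373/410347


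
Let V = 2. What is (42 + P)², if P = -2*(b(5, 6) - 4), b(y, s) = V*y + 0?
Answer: 900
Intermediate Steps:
b(y, s) = 2*y (b(y, s) = 2*y + 0 = 2*y)
P = -12 (P = -2*(2*5 - 4) = -2*(10 - 4) = -2*6 = -12)
(42 + P)² = (42 - 12)² = 30² = 900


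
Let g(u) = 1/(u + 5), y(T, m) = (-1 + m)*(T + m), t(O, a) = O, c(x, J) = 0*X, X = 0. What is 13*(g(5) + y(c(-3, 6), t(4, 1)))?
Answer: 1573/10 ≈ 157.30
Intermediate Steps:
c(x, J) = 0 (c(x, J) = 0*0 = 0)
g(u) = 1/(5 + u)
13*(g(5) + y(c(-3, 6), t(4, 1))) = 13*(1/(5 + 5) + (4**2 - 1*0 - 1*4 + 0*4)) = 13*(1/10 + (16 + 0 - 4 + 0)) = 13*(1/10 + 12) = 13*(121/10) = 1573/10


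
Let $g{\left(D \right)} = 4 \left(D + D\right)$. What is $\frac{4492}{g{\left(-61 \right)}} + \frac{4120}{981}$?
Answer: $- \frac{599023}{119682} \approx -5.0051$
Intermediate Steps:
$g{\left(D \right)} = 8 D$ ($g{\left(D \right)} = 4 \cdot 2 D = 8 D$)
$\frac{4492}{g{\left(-61 \right)}} + \frac{4120}{981} = \frac{4492}{8 \left(-61\right)} + \frac{4120}{981} = \frac{4492}{-488} + 4120 \cdot \frac{1}{981} = 4492 \left(- \frac{1}{488}\right) + \frac{4120}{981} = - \frac{1123}{122} + \frac{4120}{981} = - \frac{599023}{119682}$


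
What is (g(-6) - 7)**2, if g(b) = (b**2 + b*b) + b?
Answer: 3481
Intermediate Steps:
g(b) = b + 2*b**2 (g(b) = (b**2 + b**2) + b = 2*b**2 + b = b + 2*b**2)
(g(-6) - 7)**2 = (-6*(1 + 2*(-6)) - 7)**2 = (-6*(1 - 12) - 7)**2 = (-6*(-11) - 7)**2 = (66 - 7)**2 = 59**2 = 3481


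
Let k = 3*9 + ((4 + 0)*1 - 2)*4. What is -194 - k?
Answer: -229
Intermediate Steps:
k = 35 (k = 27 + (4*1 - 2)*4 = 27 + (4 - 2)*4 = 27 + 2*4 = 27 + 8 = 35)
-194 - k = -194 - 1*35 = -194 - 35 = -229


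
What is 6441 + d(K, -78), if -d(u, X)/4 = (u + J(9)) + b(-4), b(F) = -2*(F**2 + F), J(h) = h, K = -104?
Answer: 6917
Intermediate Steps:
b(F) = -2*F - 2*F**2 (b(F) = -2*(F + F**2) = -2*F - 2*F**2)
d(u, X) = 60 - 4*u (d(u, X) = -4*((u + 9) - 2*(-4)*(1 - 4)) = -4*((9 + u) - 2*(-4)*(-3)) = -4*((9 + u) - 24) = -4*(-15 + u) = 60 - 4*u)
6441 + d(K, -78) = 6441 + (60 - 4*(-104)) = 6441 + (60 + 416) = 6441 + 476 = 6917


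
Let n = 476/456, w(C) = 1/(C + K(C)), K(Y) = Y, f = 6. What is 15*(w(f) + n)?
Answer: 1285/76 ≈ 16.908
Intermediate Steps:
w(C) = 1/(2*C) (w(C) = 1/(C + C) = 1/(2*C))
n = 119/114 (n = 476*(1/456) = 119/114 ≈ 1.0439)
15*(w(f) + n) = 15*((1/2)/6 + 119/114) = 15*((1/2)*(1/6) + 119/114) = 15*(1/12 + 119/114) = 15*(257/228) = 1285/76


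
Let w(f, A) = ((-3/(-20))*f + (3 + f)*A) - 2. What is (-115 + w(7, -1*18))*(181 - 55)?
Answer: -372897/10 ≈ -37290.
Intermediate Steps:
w(f, A) = -2 + 3*f/20 + A*(3 + f) (w(f, A) = ((-3*(-1/20))*f + A*(3 + f)) - 2 = (3*f/20 + A*(3 + f)) - 2 = -2 + 3*f/20 + A*(3 + f))
(-115 + w(7, -1*18))*(181 - 55) = (-115 + (-2 + 3*(-1*18) + (3/20)*7 - 1*18*7))*(181 - 55) = (-115 + (-2 + 3*(-18) + 21/20 - 18*7))*126 = (-115 + (-2 - 54 + 21/20 - 126))*126 = (-115 - 3619/20)*126 = -5919/20*126 = -372897/10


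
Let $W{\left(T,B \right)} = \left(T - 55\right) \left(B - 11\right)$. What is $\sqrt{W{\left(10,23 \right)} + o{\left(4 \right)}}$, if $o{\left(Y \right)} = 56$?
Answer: $22 i \approx 22.0 i$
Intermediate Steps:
$W{\left(T,B \right)} = \left(-55 + T\right) \left(-11 + B\right)$
$\sqrt{W{\left(10,23 \right)} + o{\left(4 \right)}} = \sqrt{\left(605 - 1265 - 110 + 23 \cdot 10\right) + 56} = \sqrt{\left(605 - 1265 - 110 + 230\right) + 56} = \sqrt{-540 + 56} = \sqrt{-484} = 22 i$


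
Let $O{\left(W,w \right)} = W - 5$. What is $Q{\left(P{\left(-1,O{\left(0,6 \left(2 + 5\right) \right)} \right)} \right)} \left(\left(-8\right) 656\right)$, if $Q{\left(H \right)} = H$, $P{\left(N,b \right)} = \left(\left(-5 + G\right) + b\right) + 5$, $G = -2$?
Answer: $36736$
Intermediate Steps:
$O{\left(W,w \right)} = -5 + W$
$P{\left(N,b \right)} = -2 + b$ ($P{\left(N,b \right)} = \left(\left(-5 - 2\right) + b\right) + 5 = \left(-7 + b\right) + 5 = -2 + b$)
$Q{\left(P{\left(-1,O{\left(0,6 \left(2 + 5\right) \right)} \right)} \right)} \left(\left(-8\right) 656\right) = \left(-2 + \left(-5 + 0\right)\right) \left(\left(-8\right) 656\right) = \left(-2 - 5\right) \left(-5248\right) = \left(-7\right) \left(-5248\right) = 36736$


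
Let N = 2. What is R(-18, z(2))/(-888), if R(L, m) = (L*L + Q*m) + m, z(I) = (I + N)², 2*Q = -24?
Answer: -⅙ ≈ -0.16667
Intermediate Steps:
Q = -12 (Q = (½)*(-24) = -12)
z(I) = (2 + I)² (z(I) = (I + 2)² = (2 + I)²)
R(L, m) = L² - 11*m (R(L, m) = (L*L - 12*m) + m = (L² - 12*m) + m = L² - 11*m)
R(-18, z(2))/(-888) = ((-18)² - 11*(2 + 2)²)/(-888) = (324 - 11*4²)*(-1/888) = (324 - 11*16)*(-1/888) = (324 - 176)*(-1/888) = 148*(-1/888) = -⅙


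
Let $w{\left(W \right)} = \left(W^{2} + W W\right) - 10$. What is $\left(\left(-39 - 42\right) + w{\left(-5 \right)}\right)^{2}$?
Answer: $1681$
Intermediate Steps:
$w{\left(W \right)} = -10 + 2 W^{2}$ ($w{\left(W \right)} = \left(W^{2} + W^{2}\right) - 10 = 2 W^{2} - 10 = -10 + 2 W^{2}$)
$\left(\left(-39 - 42\right) + w{\left(-5 \right)}\right)^{2} = \left(\left(-39 - 42\right) - \left(10 - 2 \left(-5\right)^{2}\right)\right)^{2} = \left(-81 + \left(-10 + 2 \cdot 25\right)\right)^{2} = \left(-81 + \left(-10 + 50\right)\right)^{2} = \left(-81 + 40\right)^{2} = \left(-41\right)^{2} = 1681$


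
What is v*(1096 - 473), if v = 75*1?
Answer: 46725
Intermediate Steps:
v = 75
v*(1096 - 473) = 75*(1096 - 473) = 75*623 = 46725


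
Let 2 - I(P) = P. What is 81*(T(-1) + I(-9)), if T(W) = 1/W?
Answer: 810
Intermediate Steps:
I(P) = 2 - P
81*(T(-1) + I(-9)) = 81*(1/(-1) + (2 - 1*(-9))) = 81*(-1 + (2 + 9)) = 81*(-1 + 11) = 81*10 = 810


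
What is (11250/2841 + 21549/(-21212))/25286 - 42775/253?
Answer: -21727084339620059/128508617727512 ≈ -169.07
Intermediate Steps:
(11250/2841 + 21549/(-21212))/25286 - 42775/253 = (11250*(1/2841) + 21549*(-1/21212))*(1/25286) - 42775*1/253 = (3750/947 - 21549/21212)*(1/25286) - 42775/253 = (59138097/20087764)*(1/25286) - 42775/253 = 59138097/507939200504 - 42775/253 = -21727084339620059/128508617727512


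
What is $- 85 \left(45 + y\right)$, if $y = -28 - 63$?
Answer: $3910$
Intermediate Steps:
$y = -91$
$- 85 \left(45 + y\right) = - 85 \left(45 - 91\right) = \left(-85\right) \left(-46\right) = 3910$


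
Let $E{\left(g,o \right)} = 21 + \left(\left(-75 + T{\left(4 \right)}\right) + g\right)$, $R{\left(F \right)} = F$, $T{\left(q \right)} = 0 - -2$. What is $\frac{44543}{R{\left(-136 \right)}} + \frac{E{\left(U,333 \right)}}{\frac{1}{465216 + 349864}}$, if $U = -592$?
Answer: $- \frac{71388011263}{136} \approx -5.2491 \cdot 10^{8}$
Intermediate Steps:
$T{\left(q \right)} = 2$ ($T{\left(q \right)} = 0 + 2 = 2$)
$E{\left(g,o \right)} = -52 + g$ ($E{\left(g,o \right)} = 21 + \left(\left(-75 + 2\right) + g\right) = 21 + \left(-73 + g\right) = -52 + g$)
$\frac{44543}{R{\left(-136 \right)}} + \frac{E{\left(U,333 \right)}}{\frac{1}{465216 + 349864}} = \frac{44543}{-136} + \frac{-52 - 592}{\frac{1}{465216 + 349864}} = 44543 \left(- \frac{1}{136}\right) - \frac{644}{\frac{1}{815080}} = - \frac{44543}{136} - 644 \frac{1}{\frac{1}{815080}} = - \frac{44543}{136} - 524911520 = - \frac{71388011263}{136}$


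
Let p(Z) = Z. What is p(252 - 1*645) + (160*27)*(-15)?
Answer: -65193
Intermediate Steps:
p(252 - 1*645) + (160*27)*(-15) = (252 - 1*645) + (160*27)*(-15) = (252 - 645) + 4320*(-15) = -393 - 64800 = -65193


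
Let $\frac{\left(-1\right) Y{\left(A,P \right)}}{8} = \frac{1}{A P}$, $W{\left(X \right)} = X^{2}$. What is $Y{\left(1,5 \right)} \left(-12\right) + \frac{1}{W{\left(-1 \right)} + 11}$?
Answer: $\frac{1157}{60} \approx 19.283$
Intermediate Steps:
$Y{\left(A,P \right)} = - \frac{8}{A P}$
$Y{\left(1,5 \right)} \left(-12\right) + \frac{1}{W{\left(-1 \right)} + 11} = - \frac{8}{1 \cdot 5} \left(-12\right) + \frac{1}{\left(-1\right)^{2} + 11} = \left(-8\right) 1 \cdot \frac{1}{5} \left(-12\right) + \frac{1}{1 + 11} = \left(- \frac{8}{5}\right) \left(-12\right) + \frac{1}{12} = \frac{96}{5} + \frac{1}{12} = \frac{1157}{60}$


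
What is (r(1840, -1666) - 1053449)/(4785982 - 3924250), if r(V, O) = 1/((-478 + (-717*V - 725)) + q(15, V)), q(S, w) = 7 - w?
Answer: -1392992467885/1139482011312 ≈ -1.2225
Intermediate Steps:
r(V, O) = 1/(-1196 - 718*V) (r(V, O) = 1/((-478 + (-717*V - 725)) + (7 - V)) = 1/((-478 + (-725 - 717*V)) + (7 - V)) = 1/((-1203 - 717*V) + (7 - V)) = 1/(-1196 - 718*V))
(r(1840, -1666) - 1053449)/(4785982 - 3924250) = (-1/(1196 + 718*1840) - 1053449)/(4785982 - 3924250) = (-1/(1196 + 1321120) - 1053449)/861732 = (-1/1322316 - 1053449)*(1/861732) = -1392992467885/1322316*1/861732 = -1392992467885/1139482011312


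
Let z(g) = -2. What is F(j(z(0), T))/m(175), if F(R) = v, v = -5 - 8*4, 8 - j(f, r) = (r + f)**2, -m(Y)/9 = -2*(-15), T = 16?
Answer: 37/270 ≈ 0.13704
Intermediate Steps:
m(Y) = -270 (m(Y) = -(-18)*(-15) = -9*30 = -270)
j(f, r) = 8 - (f + r)**2 (j(f, r) = 8 - (r + f)**2 = 8 - (f + r)**2)
v = -37 (v = -5 - 32 = -37)
F(R) = -37
F(j(z(0), T))/m(175) = -37/(-270) = -37*(-1/270) = 37/270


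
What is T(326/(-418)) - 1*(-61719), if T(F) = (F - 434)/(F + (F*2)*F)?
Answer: 1158051428/19071 ≈ 60723.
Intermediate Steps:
T(F) = (-434 + F)/(F + 2*F²) (T(F) = (-434 + F)/(F + (2*F)*F) = (-434 + F)/(F + 2*F²))
T(326/(-418)) - 1*(-61719) = (-434 + 326/(-418))/(((326/(-418)))*(1 + 2*(326/(-418)))) - 1*(-61719) = (-434 + 326*(-1/418))/(((326*(-1/418)))*(1 + 2*(326*(-1/418)))) + 61719 = (-434 - 163/209)/((-163/209)*(1 + 2*(-163/209))) + 61719 = -209/163*(-90869/209)/(1 - 326/209) + 61719 = -209/163*(-90869/209)/(-117/209) + 61719 = -209/163*(-209/117)*(-90869/209) + 61719 = -18991621/19071 + 61719 = 1158051428/19071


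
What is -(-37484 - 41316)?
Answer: 78800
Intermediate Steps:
-(-37484 - 41316) = -1*(-78800) = 78800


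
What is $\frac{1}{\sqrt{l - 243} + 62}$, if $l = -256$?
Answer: $\frac{62}{4343} - \frac{i \sqrt{499}}{4343} \approx 0.014276 - 0.0051435 i$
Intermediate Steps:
$\frac{1}{\sqrt{l - 243} + 62} = \frac{1}{\sqrt{-256 - 243} + 62} = \frac{1}{\sqrt{-499} + 62} = \frac{1}{i \sqrt{499} + 62} = \frac{1}{62 + i \sqrt{499}}$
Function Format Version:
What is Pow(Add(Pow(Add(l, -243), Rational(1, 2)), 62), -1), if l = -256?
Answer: Add(Rational(62, 4343), Mul(Rational(-1, 4343), I, Pow(499, Rational(1, 2)))) ≈ Add(0.014276, Mul(-0.0051435, I))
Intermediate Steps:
Pow(Add(Pow(Add(l, -243), Rational(1, 2)), 62), -1) = Pow(Add(Pow(Add(-256, -243), Rational(1, 2)), 62), -1) = Pow(Add(Pow(-499, Rational(1, 2)), 62), -1) = Pow(Add(Mul(I, Pow(499, Rational(1, 2))), 62), -1) = Pow(Add(62, Mul(I, Pow(499, Rational(1, 2)))), -1)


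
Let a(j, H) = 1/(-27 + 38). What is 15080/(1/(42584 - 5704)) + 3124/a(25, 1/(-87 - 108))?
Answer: 556184764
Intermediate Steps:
a(j, H) = 1/11
15080/(1/(42584 - 5704)) + 3124/a(25, 1/(-87 - 108)) = 15080/(1/(42584 - 5704)) + 3124/(1/11) = 15080/(1/36880) + 3124*11 = 15080/(1/36880) + 34364 = 15080*36880 + 34364 = 556150400 + 34364 = 556184764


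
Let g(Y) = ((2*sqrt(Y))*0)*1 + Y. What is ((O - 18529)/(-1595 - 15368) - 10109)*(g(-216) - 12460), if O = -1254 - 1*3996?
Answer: 2173365963088/16963 ≈ 1.2812e+8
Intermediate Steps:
O = -5250 (O = -1254 - 3996 = -5250)
g(Y) = Y (g(Y) = 0*1 + Y = 0 + Y = Y)
((O - 18529)/(-1595 - 15368) - 10109)*(g(-216) - 12460) = ((-5250 - 18529)/(-1595 - 15368) - 10109)*(-216 - 12460) = (-23779/(-16963) - 10109)*(-12676) = (-23779*(-1/16963) - 10109)*(-12676) = (23779/16963 - 10109)*(-12676) = -171455188/16963*(-12676) = 2173365963088/16963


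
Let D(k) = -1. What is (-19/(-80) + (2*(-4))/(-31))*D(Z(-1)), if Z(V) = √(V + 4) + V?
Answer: -1229/2480 ≈ -0.49556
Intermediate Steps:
Z(V) = V + √(4 + V) (Z(V) = √(4 + V) + V = V + √(4 + V))
(-19/(-80) + (2*(-4))/(-31))*D(Z(-1)) = (-19/(-80) + (2*(-4))/(-31))*(-1) = (-19*(-1/80) - 8*(-1/31))*(-1) = (19/80 + 8/31)*(-1) = (1229/2480)*(-1) = -1229/2480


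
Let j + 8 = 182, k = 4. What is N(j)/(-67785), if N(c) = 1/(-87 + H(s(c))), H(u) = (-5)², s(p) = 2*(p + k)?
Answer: 1/4202670 ≈ 2.3794e-7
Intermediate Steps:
j = 174 (j = -8 + 182 = 174)
s(p) = 8 + 2*p (s(p) = 2*(p + 4) = 2*(4 + p) = 8 + 2*p)
H(u) = 25
N(c) = -1/62 (N(c) = 1/(-87 + 25) = 1/(-62) = -1/62)
N(j)/(-67785) = -1/62/(-67785) = -1/62*(-1/67785) = 1/4202670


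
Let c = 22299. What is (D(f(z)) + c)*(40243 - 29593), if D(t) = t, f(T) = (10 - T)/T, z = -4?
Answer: 237447075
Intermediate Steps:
f(T) = (10 - T)/T
(D(f(z)) + c)*(40243 - 29593) = ((10 - 1*(-4))/(-4) + 22299)*(40243 - 29593) = (-(10 + 4)/4 + 22299)*10650 = (-1/4*14 + 22299)*10650 = (-7/2 + 22299)*10650 = (44591/2)*10650 = 237447075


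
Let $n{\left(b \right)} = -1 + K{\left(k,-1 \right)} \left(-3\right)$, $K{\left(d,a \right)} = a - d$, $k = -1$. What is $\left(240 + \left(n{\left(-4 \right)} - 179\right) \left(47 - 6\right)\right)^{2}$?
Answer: $50979600$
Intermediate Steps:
$n{\left(b \right)} = -1$ ($n{\left(b \right)} = -1 + \left(-1 - -1\right) \left(-3\right) = -1 + \left(-1 + 1\right) \left(-3\right) = -1 + 0 \left(-3\right) = -1 + 0 = -1$)
$\left(240 + \left(n{\left(-4 \right)} - 179\right) \left(47 - 6\right)\right)^{2} = \left(240 + \left(-1 - 179\right) \left(47 - 6\right)\right)^{2} = \left(240 - 7380\right)^{2} = \left(-7140\right)^{2} = 50979600$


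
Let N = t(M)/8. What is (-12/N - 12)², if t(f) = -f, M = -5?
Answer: 24336/25 ≈ 973.44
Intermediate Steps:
N = 5/8 (N = -1*(-5)/8 = 5*(⅛) = 5/8 ≈ 0.62500)
(-12/N - 12)² = (-12/5/8 - 12)² = (-12*8/5 - 12)² = (-96/5 - 12)² = (-156/5)² = 24336/25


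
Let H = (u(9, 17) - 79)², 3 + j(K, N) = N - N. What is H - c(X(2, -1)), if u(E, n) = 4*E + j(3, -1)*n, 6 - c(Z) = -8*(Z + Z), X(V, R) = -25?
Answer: 9230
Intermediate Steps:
j(K, N) = -3 (j(K, N) = -3 + (N - N) = -3 + 0 = -3)
c(Z) = 6 + 16*Z (c(Z) = 6 - (-8)*(Z + Z) = 6 - (-8)*2*Z = 6 - (-16)*Z = 6 + 16*Z)
u(E, n) = -3*n + 4*E (u(E, n) = 4*E - 3*n = -3*n + 4*E)
H = 8836 (H = ((-3*17 + 4*9) - 79)² = ((-51 + 36) - 79)² = (-15 - 79)² = (-94)² = 8836)
H - c(X(2, -1)) = 8836 - (6 + 16*(-25)) = 8836 - (6 - 400) = 8836 - 1*(-394) = 8836 + 394 = 9230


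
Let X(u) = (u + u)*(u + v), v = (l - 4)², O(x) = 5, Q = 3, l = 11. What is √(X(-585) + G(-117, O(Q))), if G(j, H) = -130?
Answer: 13*√3710 ≈ 791.83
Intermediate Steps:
v = 49 (v = (11 - 4)² = 7² = 49)
X(u) = 2*u*(49 + u) (X(u) = (u + u)*(u + 49) = (2*u)*(49 + u) = 2*u*(49 + u))
√(X(-585) + G(-117, O(Q))) = √(2*(-585)*(49 - 585) - 130) = √(2*(-585)*(-536) - 130) = √(627120 - 130) = √626990 = 13*√3710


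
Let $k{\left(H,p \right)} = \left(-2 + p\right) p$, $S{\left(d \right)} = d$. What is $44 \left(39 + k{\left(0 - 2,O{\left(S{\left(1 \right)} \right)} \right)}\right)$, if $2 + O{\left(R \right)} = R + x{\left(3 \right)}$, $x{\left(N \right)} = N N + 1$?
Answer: $4488$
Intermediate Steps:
$x{\left(N \right)} = 1 + N^{2}$ ($x{\left(N \right)} = N^{2} + 1 = 1 + N^{2}$)
$O{\left(R \right)} = 8 + R$ ($O{\left(R \right)} = -2 + \left(R + \left(1 + 3^{2}\right)\right) = -2 + \left(R + \left(1 + 9\right)\right) = -2 + \left(R + 10\right) = -2 + \left(10 + R\right) = 8 + R$)
$k{\left(H,p \right)} = p \left(-2 + p\right)$
$44 \left(39 + k{\left(0 - 2,O{\left(S{\left(1 \right)} \right)} \right)}\right) = 44 \left(39 + \left(8 + 1\right) \left(-2 + \left(8 + 1\right)\right)\right) = 44 \left(39 + 9 \left(-2 + 9\right)\right) = 44 \left(39 + 9 \cdot 7\right) = 44 \left(39 + 63\right) = 44 \cdot 102 = 4488$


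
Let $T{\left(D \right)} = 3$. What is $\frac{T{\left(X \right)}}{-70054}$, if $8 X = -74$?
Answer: $- \frac{3}{70054} \approx -4.2824 \cdot 10^{-5}$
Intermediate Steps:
$X = - \frac{37}{4}$ ($X = \frac{1}{8} \left(-74\right) = - \frac{37}{4} \approx -9.25$)
$\frac{T{\left(X \right)}}{-70054} = \frac{3}{-70054} = 3 \left(- \frac{1}{70054}\right) = - \frac{3}{70054}$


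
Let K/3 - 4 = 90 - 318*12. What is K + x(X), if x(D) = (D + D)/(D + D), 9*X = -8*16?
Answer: -11165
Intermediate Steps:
X = -128/9 (X = (-8*16)/9 = (⅑)*(-128) = -128/9 ≈ -14.222)
x(D) = 1 (x(D) = (2*D)/((2*D)) = (2*D)*(1/(2*D)) = 1)
K = -11166 (K = 12 + 3*(90 - 318*12) = 12 + 3*(90 - 3816) = 12 + 3*(-3726) = 12 - 11178 = -11166)
K + x(X) = -11166 + 1 = -11165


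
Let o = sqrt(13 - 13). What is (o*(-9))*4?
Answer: 0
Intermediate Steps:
o = 0 (o = sqrt(0) = 0)
(o*(-9))*4 = (0*(-9))*4 = 0*4 = 0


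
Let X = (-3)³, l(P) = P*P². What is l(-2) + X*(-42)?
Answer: 1126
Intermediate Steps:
l(P) = P³
X = -27
l(-2) + X*(-42) = (-2)³ - 27*(-42) = -8 + 1134 = 1126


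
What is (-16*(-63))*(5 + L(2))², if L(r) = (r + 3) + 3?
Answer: 170352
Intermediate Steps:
L(r) = 6 + r (L(r) = (3 + r) + 3 = 6 + r)
(-16*(-63))*(5 + L(2))² = (-16*(-63))*(5 + (6 + 2))² = 1008*(5 + 8)² = 1008*13² = 1008*169 = 170352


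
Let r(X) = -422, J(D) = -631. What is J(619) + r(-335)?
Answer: -1053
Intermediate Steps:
J(619) + r(-335) = -631 - 422 = -1053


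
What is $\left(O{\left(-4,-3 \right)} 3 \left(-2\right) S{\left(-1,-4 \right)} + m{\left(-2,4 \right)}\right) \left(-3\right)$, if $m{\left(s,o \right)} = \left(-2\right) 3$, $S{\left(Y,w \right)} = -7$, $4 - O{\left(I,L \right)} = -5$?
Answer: $-1116$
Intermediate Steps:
$O{\left(I,L \right)} = 9$ ($O{\left(I,L \right)} = 4 - -5 = 4 + 5 = 9$)
$m{\left(s,o \right)} = -6$
$\left(O{\left(-4,-3 \right)} 3 \left(-2\right) S{\left(-1,-4 \right)} + m{\left(-2,4 \right)}\right) \left(-3\right) = \left(9 \cdot 3 \left(-2\right) \left(-7\right) - 6\right) \left(-3\right) = \left(27 \left(-2\right) \left(-7\right) - 6\right) \left(-3\right) = \left(\left(-54\right) \left(-7\right) - 6\right) \left(-3\right) = \left(378 - 6\right) \left(-3\right) = 372 \left(-3\right) = -1116$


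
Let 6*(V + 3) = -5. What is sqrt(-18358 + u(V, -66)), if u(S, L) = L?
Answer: 14*I*sqrt(94) ≈ 135.74*I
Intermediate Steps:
V = -23/6 (V = -3 + (1/6)*(-5) = -3 - 5/6 = -23/6 ≈ -3.8333)
sqrt(-18358 + u(V, -66)) = sqrt(-18358 - 66) = sqrt(-18424) = 14*I*sqrt(94)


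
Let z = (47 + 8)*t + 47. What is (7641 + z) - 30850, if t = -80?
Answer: -27562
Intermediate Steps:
z = -4353 (z = (47 + 8)*(-80) + 47 = 55*(-80) + 47 = -4400 + 47 = -4353)
(7641 + z) - 30850 = (7641 - 4353) - 30850 = 3288 - 30850 = -27562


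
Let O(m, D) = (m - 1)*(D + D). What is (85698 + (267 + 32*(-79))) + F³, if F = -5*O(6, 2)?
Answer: -916563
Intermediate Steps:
O(m, D) = 2*D*(-1 + m) (O(m, D) = (-1 + m)*(2*D) = 2*D*(-1 + m))
F = -100 (F = -10*2*(-1 + 6) = -10*2*5 = -5*20 = -100)
(85698 + (267 + 32*(-79))) + F³ = (85698 + (267 + 32*(-79))) + (-100)³ = (85698 + (267 - 2528)) - 1000000 = (85698 - 2261) - 1000000 = 83437 - 1000000 = -916563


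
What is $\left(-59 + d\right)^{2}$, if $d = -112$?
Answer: $29241$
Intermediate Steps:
$\left(-59 + d\right)^{2} = \left(-59 - 112\right)^{2} = \left(-171\right)^{2} = 29241$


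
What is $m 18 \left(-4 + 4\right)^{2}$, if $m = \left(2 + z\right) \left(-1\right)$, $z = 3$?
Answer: $0$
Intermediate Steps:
$m = -5$ ($m = \left(2 + 3\right) \left(-1\right) = 5 \left(-1\right) = -5$)
$m 18 \left(-4 + 4\right)^{2} = \left(-5\right) 18 \left(-4 + 4\right)^{2} = - 90 \cdot 0^{2} = \left(-90\right) 0 = 0$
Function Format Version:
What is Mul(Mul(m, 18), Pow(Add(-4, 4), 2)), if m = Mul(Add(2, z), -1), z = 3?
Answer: 0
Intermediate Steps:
m = -5 (m = Mul(Add(2, 3), -1) = Mul(5, -1) = -5)
Mul(Mul(m, 18), Pow(Add(-4, 4), 2)) = Mul(Mul(-5, 18), Pow(Add(-4, 4), 2)) = Mul(-90, Pow(0, 2)) = Mul(-90, 0) = 0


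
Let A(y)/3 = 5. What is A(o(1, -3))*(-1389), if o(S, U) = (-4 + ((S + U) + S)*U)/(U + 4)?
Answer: -20835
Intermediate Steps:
o(S, U) = (-4 + U*(U + 2*S))/(4 + U) (o(S, U) = (-4 + (U + 2*S)*U)/(4 + U) = (-4 + U*(U + 2*S))/(4 + U))
A(y) = 15 (A(y) = 3*5 = 15)
A(o(1, -3))*(-1389) = 15*(-1389) = -20835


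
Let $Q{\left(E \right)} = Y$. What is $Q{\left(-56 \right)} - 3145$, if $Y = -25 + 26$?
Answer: $-3144$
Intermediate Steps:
$Y = 1$
$Q{\left(E \right)} = 1$
$Q{\left(-56 \right)} - 3145 = 1 - 3145 = -3144$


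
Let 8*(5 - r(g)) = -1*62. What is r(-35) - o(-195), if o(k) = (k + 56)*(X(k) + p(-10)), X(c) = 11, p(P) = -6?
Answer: 2831/4 ≈ 707.75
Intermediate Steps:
o(k) = 280 + 5*k (o(k) = (k + 56)*(11 - 6) = (56 + k)*5 = 280 + 5*k)
r(g) = 51/4 (r(g) = 5 - (-1)*62/8 = 5 - 1/8*(-62) = 5 + 31/4 = 51/4)
r(-35) - o(-195) = 51/4 - (280 + 5*(-195)) = 51/4 - (280 - 975) = 51/4 - 1*(-695) = 51/4 + 695 = 2831/4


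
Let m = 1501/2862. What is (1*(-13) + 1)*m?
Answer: -3002/477 ≈ -6.2935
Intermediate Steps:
m = 1501/2862 (m = 1501*(1/2862) = 1501/2862 ≈ 0.52446)
(1*(-13) + 1)*m = (1*(-13) + 1)*(1501/2862) = (-13 + 1)*(1501/2862) = -12*1501/2862 = -3002/477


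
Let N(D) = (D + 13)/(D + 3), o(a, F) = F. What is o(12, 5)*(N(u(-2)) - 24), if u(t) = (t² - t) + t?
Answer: -755/7 ≈ -107.86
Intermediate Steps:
u(t) = t²
N(D) = (13 + D)/(3 + D)
o(12, 5)*(N(u(-2)) - 24) = 5*((13 + (-2)²)/(3 + (-2)²) - 24) = 5*((13 + 4)/(3 + 4) - 24) = 5*(17/7 - 24) = 5*(-151/7) = -755/7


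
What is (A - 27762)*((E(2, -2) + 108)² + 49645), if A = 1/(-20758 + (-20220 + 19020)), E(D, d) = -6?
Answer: -36605750121853/21958 ≈ -1.6671e+9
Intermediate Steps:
A = -1/21958 (A = 1/(-20758 - 1200) = 1/(-21958) = -1/21958 ≈ -4.5541e-5)
(A - 27762)*((E(2, -2) + 108)² + 49645) = (-1/21958 - 27762)*((-6 + 108)² + 49645) = -609597997*(102² + 49645)/21958 = -609597997*(10404 + 49645)/21958 = -609597997/21958*60049 = -36605750121853/21958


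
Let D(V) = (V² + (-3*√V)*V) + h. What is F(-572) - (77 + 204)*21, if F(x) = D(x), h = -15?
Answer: 321268 + 3432*I*√143 ≈ 3.2127e+5 + 41041.0*I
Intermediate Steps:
D(V) = -15 + V² - 3*V^(3/2) (D(V) = (V² + (-3*√V)*V) - 15 = (V² - 3*V^(3/2)) - 15 = -15 + V² - 3*V^(3/2))
F(x) = -15 + x² - 3*x^(3/2)
F(-572) - (77 + 204)*21 = (-15 + (-572)² - (-3432)*I*√143) - (77 + 204)*21 = (-15 + 327184 - (-3432)*I*√143) - 281*21 = (-15 + 327184 + 3432*I*√143) - 1*5901 = (327169 + 3432*I*√143) - 5901 = 321268 + 3432*I*√143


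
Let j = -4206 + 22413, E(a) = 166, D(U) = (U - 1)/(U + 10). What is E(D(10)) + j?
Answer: 18373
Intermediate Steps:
D(U) = (-1 + U)/(10 + U)
j = 18207
E(D(10)) + j = 166 + 18207 = 18373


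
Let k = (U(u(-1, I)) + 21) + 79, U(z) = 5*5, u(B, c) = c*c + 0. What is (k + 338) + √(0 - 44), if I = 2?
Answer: 463 + 2*I*√11 ≈ 463.0 + 6.6332*I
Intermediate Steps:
u(B, c) = c² (u(B, c) = c² + 0 = c²)
U(z) = 25
k = 125 (k = (25 + 21) + 79 = 46 + 79 = 125)
(k + 338) + √(0 - 44) = (125 + 338) + √(0 - 44) = 463 + √(-44) = 463 + 2*I*√11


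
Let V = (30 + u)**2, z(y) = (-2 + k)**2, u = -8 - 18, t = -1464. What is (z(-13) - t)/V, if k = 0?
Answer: 367/4 ≈ 91.750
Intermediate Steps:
u = -26
z(y) = 4 (z(y) = (-2 + 0)**2 = (-2)**2 = 4)
V = 16 (V = (30 - 26)**2 = 4**2 = 16)
(z(-13) - t)/V = (4 - 1*(-1464))/16 = (4 + 1464)*(1/16) = 1468*(1/16) = 367/4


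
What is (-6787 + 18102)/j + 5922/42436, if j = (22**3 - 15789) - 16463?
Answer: -88056113/229196836 ≈ -0.38419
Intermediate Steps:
j = -21604 (j = (10648 - 15789) - 16463 = -5141 - 16463 = -21604)
(-6787 + 18102)/j + 5922/42436 = (-6787 + 18102)/(-21604) + 5922/42436 = 11315*(-1/21604) + 5922*(1/42436) = -11315/21604 + 2961/21218 = -88056113/229196836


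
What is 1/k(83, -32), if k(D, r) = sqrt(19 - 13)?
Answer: sqrt(6)/6 ≈ 0.40825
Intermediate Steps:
k(D, r) = sqrt(6)
1/k(83, -32) = 1/(sqrt(6)) = sqrt(6)/6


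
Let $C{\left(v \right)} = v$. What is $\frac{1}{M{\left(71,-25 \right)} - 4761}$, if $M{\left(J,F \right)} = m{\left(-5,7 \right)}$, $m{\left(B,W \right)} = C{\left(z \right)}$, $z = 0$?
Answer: $- \frac{1}{4761} \approx -0.00021004$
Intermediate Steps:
$m{\left(B,W \right)} = 0$
$M{\left(J,F \right)} = 0$
$\frac{1}{M{\left(71,-25 \right)} - 4761} = \frac{1}{0 - 4761} = \frac{1}{-4761} = - \frac{1}{4761}$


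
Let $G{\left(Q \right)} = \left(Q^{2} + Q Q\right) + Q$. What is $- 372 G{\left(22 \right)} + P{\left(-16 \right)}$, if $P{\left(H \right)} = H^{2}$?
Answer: $-368024$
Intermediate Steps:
$G{\left(Q \right)} = Q + 2 Q^{2}$ ($G{\left(Q \right)} = \left(Q^{2} + Q^{2}\right) + Q = 2 Q^{2} + Q = Q + 2 Q^{2}$)
$- 372 G{\left(22 \right)} + P{\left(-16 \right)} = - 372 \cdot 22 \left(1 + 2 \cdot 22\right) + \left(-16\right)^{2} = - 372 \cdot 22 \left(1 + 44\right) + 256 = - 372 \cdot 22 \cdot 45 + 256 = \left(-372\right) 990 + 256 = -368280 + 256 = -368024$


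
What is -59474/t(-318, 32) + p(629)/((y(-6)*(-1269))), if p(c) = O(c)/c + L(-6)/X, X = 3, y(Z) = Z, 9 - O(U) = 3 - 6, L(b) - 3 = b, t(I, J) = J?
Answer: -71208314347/38313648 ≈ -1858.6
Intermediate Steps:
L(b) = 3 + b
O(U) = 12 (O(U) = 9 - (3 - 6) = 9 - 1*(-3) = 9 + 3 = 12)
p(c) = -1 + 12/c (p(c) = 12/c + (3 - 6)/3 = 12/c - 3*⅓ = 12/c - 1 = -1 + 12/c)
-59474/t(-318, 32) + p(629)/((y(-6)*(-1269))) = -59474/32 + ((12 - 1*629)/629)/((-6*(-1269))) = -59474*1/32 + ((12 - 629)/629)/7614 = -29737/16 + ((1/629)*(-617))*(1/7614) = -29737/16 - 617/629*1/7614 = -29737/16 - 617/4789206 = -71208314347/38313648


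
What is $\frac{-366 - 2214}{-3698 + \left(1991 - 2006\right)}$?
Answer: $\frac{2580}{3713} \approx 0.69486$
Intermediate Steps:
$\frac{-366 - 2214}{-3698 + \left(1991 - 2006\right)} = - \frac{2580}{-3698 - 15} = - \frac{2580}{-3713} = \left(-2580\right) \left(- \frac{1}{3713}\right) = \frac{2580}{3713}$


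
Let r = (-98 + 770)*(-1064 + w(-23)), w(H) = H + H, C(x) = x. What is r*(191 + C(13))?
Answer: -152167680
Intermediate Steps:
w(H) = 2*H
r = -745920 (r = (-98 + 770)*(-1064 + 2*(-23)) = 672*(-1064 - 46) = 672*(-1110) = -745920)
r*(191 + C(13)) = -745920*(191 + 13) = -745920*204 = -152167680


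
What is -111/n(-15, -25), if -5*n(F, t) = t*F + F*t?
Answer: 37/50 ≈ 0.74000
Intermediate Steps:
n(F, t) = -2*F*t/5 (n(F, t) = -(t*F + F*t)/5 = -(F*t + F*t)/5 = -2*F*t/5)
-111/n(-15, -25) = -111/((-⅖*(-15)*(-25))) = -111/(-150) = -111*(-1/150) = 37/50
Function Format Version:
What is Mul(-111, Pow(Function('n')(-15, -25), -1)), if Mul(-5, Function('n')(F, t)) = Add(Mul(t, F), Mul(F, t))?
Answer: Rational(37, 50) ≈ 0.74000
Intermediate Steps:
Function('n')(F, t) = Mul(Rational(-2, 5), F, t) (Function('n')(F, t) = Mul(Rational(-1, 5), Add(Mul(t, F), Mul(F, t))) = Mul(Rational(-1, 5), Add(Mul(F, t), Mul(F, t))) = Mul(Rational(-1, 5), Mul(2, F, t)) = Mul(Rational(-2, 5), F, t))
Mul(-111, Pow(Function('n')(-15, -25), -1)) = Mul(-111, Pow(Mul(Rational(-2, 5), -15, -25), -1)) = Mul(-111, Pow(-150, -1)) = Mul(-111, Rational(-1, 150)) = Rational(37, 50)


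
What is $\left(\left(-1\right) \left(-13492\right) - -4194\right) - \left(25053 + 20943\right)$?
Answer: $-28310$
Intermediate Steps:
$\left(\left(-1\right) \left(-13492\right) - -4194\right) - \left(25053 + 20943\right) = \left(13492 + 4194\right) - 45996 = 17686 - 45996 = -28310$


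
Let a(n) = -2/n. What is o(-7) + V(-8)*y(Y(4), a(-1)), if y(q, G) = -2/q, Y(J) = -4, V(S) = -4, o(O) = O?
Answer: -9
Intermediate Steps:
o(-7) + V(-8)*y(Y(4), a(-1)) = -7 - (-8)/(-4) = -7 - (-8)*(-1)/4 = -7 - 4*1/2 = -7 - 2 = -9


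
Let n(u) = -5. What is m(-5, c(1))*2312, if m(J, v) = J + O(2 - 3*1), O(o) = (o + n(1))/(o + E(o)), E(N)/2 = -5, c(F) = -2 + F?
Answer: -113288/11 ≈ -10299.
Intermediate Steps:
E(N) = -10 (E(N) = 2*(-5) = -10)
O(o) = (-5 + o)/(-10 + o) (O(o) = (o - 5)/(o - 10) = (-5 + o)/(-10 + o))
m(J, v) = 6/11 + J (m(J, v) = J + (-5 + (2 - 3*1))/(-10 + (2 - 3*1)) = J + (-5 + (2 - 3))/(-10 + (2 - 3)) = J + (-5 - 1)/(-10 - 1) = J - 6/(-11) = J - 1/11*(-6) = J + 6/11 = 6/11 + J)
m(-5, c(1))*2312 = (6/11 - 5)*2312 = -49/11*2312 = -113288/11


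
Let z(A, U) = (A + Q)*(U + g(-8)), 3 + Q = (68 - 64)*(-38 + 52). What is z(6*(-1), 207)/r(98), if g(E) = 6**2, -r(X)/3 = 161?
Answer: -3807/161 ≈ -23.646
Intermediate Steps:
r(X) = -483 (r(X) = -3*161 = -483)
g(E) = 36
Q = 53 (Q = -3 + (68 - 64)*(-38 + 52) = -3 + 4*14 = -3 + 56 = 53)
z(A, U) = (36 + U)*(53 + A) (z(A, U) = (A + 53)*(U + 36) = (53 + A)*(36 + U) = (36 + U)*(53 + A))
z(6*(-1), 207)/r(98) = (1908 + 36*(6*(-1)) + 53*207 + (6*(-1))*207)/(-483) = (1908 + 36*(-6) + 10971 - 6*207)*(-1/483) = (1908 - 216 + 10971 - 1242)*(-1/483) = 11421*(-1/483) = -3807/161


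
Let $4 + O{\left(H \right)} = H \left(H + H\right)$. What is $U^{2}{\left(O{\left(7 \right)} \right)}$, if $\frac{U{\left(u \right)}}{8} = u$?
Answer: $565504$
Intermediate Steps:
$O{\left(H \right)} = -4 + 2 H^{2}$ ($O{\left(H \right)} = -4 + H \left(H + H\right) = -4 + H 2 H = -4 + 2 H^{2}$)
$U{\left(u \right)} = 8 u$
$U^{2}{\left(O{\left(7 \right)} \right)} = \left(8 \left(-4 + 2 \cdot 7^{2}\right)\right)^{2} = \left(8 \left(-4 + 2 \cdot 49\right)\right)^{2} = \left(8 \left(-4 + 98\right)\right)^{2} = \left(8 \cdot 94\right)^{2} = 752^{2} = 565504$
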